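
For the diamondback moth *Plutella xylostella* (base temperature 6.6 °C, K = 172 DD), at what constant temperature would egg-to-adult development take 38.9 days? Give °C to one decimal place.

11.0 °C

Required daily accumulation = 172 / 38.9 = 4.422 DD/day.
T = T_base + 4.422 = 6.6 + 4.422 = 11.022 ≈ 11.0 °C.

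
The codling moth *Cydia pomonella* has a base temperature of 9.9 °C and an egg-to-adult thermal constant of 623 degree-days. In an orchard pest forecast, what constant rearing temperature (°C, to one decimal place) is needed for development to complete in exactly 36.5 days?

27.0 °C

Required daily accumulation = 623 / 36.5 = 17.068 DD/day.
T = T_base + 17.068 = 9.9 + 17.068 = 26.968 ≈ 27.0 °C.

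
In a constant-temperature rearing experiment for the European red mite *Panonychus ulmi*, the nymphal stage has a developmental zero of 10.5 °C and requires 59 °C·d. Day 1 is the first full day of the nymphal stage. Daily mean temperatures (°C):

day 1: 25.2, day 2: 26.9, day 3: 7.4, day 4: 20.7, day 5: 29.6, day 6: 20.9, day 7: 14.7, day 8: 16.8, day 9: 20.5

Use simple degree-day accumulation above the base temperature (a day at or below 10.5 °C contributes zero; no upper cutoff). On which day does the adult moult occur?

day 5

Daily DD above 10.5 °C: 14.7, 16.4, 0.0, 10.2, 19.1, 10.4, 4.2, 6.3, 10.0.
Cumulative: 14.7, 31.1, 31.1, 41.3, 60.4, 70.8, 75.0, 81.3, 91.3.
The total first reaches 59 DD on day 5.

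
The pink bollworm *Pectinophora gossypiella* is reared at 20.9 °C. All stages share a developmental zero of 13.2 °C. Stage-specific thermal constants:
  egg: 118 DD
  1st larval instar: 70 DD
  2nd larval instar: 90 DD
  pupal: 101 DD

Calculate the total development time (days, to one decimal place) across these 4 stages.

49.2 days

Daily accumulation at 20.9 °C = 20.9 − 13.2 = 7.7 DD/day.
Total K = 118 + 70 + 90 + 101 = 379 DD.
Total duration = 379 / 7.7 = 49.221 ≈ 49.2 days.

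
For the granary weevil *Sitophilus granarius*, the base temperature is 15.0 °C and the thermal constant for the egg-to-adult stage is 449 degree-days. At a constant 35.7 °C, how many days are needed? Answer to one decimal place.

21.7 days

Daily accumulation = 35.7 − 15.0 = 20.7 DD/day.
Duration = 449 / 20.7 = 21.691 ≈ 21.7 days.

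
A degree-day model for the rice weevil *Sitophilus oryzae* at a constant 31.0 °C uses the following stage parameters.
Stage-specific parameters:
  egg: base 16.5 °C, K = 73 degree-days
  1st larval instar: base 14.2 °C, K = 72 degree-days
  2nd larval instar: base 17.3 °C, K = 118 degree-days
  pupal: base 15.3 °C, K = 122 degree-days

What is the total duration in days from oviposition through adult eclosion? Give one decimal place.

egg: 73 / (31.0 − 16.5) = 73 / 14.5 = 5.034 d.
1st larval instar: 72 / (31.0 − 14.2) = 72 / 16.8 = 4.286 d.
2nd larval instar: 118 / (31.0 − 17.3) = 118 / 13.7 = 8.613 d.
pupal: 122 / (31.0 − 15.3) = 122 / 15.7 = 7.771 d.
Sum = 25.704 ≈ 25.7 days.

25.7 days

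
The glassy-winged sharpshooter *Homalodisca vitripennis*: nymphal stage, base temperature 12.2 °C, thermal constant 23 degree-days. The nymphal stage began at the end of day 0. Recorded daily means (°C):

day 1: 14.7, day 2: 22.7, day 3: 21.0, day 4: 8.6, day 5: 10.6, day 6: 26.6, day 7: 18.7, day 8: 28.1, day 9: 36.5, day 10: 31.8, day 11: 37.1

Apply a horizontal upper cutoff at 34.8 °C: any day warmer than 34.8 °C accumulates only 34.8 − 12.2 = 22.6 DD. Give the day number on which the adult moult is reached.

Daily DD above 12.2 °C (capped at 22.6): 2.5, 10.5, 8.8, 0.0, 0.0, 14.4, 6.5, 15.9, 22.6, 19.6, 22.6.
Cumulative: 2.5, 13.0, 21.8, 21.8, 21.8, 36.2, 42.7, 58.6, 81.2, 100.8, 123.4.
The total first reaches 23 DD on day 6.

day 6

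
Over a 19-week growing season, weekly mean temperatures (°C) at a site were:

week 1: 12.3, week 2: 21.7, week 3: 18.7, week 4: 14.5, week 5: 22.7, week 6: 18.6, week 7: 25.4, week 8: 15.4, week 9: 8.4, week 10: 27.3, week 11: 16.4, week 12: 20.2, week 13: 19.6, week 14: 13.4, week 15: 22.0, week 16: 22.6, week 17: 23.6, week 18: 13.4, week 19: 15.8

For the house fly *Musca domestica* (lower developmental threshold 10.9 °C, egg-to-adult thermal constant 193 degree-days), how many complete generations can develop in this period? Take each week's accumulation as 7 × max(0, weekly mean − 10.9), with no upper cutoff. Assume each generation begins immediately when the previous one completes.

5 generations

Weekly DD (7 × max(0, T̄ − 10.9)): 9.8, 75.6, 54.6, 25.2, 82.6, 53.9, 101.5, 31.5, 0.0, 114.8, 38.5, 65.1, 60.9, 17.5, 77.7, 81.9, 88.9, 17.5, 34.3.
Season total = 1031.8 DD.
Complete generations = ⌊1031.8 / 193⌋ = 5.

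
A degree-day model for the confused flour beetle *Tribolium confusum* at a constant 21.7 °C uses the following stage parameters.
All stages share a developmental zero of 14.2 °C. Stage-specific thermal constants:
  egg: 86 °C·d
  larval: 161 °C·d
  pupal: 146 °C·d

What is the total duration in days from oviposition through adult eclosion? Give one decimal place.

Daily accumulation at 21.7 °C = 21.7 − 14.2 = 7.5 DD/day.
Total K = 86 + 161 + 146 = 393 DD.
Total duration = 393 / 7.5 = 52.400 ≈ 52.4 days.

52.4 days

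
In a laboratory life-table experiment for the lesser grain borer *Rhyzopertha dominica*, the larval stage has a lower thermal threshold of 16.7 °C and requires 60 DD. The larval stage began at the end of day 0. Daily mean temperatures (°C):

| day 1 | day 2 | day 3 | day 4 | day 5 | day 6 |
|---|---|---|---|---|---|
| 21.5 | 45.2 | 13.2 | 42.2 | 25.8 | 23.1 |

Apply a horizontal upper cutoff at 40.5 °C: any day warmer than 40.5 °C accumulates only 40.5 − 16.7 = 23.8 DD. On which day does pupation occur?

Daily DD above 16.7 °C (capped at 23.8): 4.8, 23.8, 0.0, 23.8, 9.1, 6.4.
Cumulative: 4.8, 28.6, 28.6, 52.4, 61.5, 67.9.
The total first reaches 60 DD on day 5.

day 5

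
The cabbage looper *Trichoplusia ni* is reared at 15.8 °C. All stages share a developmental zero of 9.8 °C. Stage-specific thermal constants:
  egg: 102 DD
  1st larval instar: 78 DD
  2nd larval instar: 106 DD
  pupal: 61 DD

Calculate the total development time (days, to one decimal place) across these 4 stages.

57.8 days

Daily accumulation at 15.8 °C = 15.8 − 9.8 = 6.0 DD/day.
Total K = 102 + 78 + 106 + 61 = 347 DD.
Total duration = 347 / 6.0 = 57.833 ≈ 57.8 days.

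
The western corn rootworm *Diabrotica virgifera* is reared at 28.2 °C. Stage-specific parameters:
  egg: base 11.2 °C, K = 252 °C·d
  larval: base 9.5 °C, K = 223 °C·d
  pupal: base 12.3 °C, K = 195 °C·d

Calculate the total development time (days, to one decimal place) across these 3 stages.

39.0 days

egg: 252 / (28.2 − 11.2) = 252 / 17.0 = 14.824 d.
larval: 223 / (28.2 − 9.5) = 223 / 18.7 = 11.925 d.
pupal: 195 / (28.2 − 12.3) = 195 / 15.9 = 12.264 d.
Sum = 39.013 ≈ 39.0 days.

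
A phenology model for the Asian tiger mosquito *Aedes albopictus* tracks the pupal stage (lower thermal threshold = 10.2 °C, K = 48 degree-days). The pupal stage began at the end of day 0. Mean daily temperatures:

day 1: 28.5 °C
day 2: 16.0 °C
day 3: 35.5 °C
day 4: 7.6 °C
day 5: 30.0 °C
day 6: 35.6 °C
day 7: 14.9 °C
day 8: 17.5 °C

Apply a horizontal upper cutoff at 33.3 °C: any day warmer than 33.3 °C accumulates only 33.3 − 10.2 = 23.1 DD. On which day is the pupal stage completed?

Daily DD above 10.2 °C (capped at 23.1): 18.3, 5.8, 23.1, 0.0, 19.8, 23.1, 4.7, 7.3.
Cumulative: 18.3, 24.1, 47.2, 47.2, 67.0, 90.1, 94.8, 102.1.
The total first reaches 48 DD on day 5.

day 5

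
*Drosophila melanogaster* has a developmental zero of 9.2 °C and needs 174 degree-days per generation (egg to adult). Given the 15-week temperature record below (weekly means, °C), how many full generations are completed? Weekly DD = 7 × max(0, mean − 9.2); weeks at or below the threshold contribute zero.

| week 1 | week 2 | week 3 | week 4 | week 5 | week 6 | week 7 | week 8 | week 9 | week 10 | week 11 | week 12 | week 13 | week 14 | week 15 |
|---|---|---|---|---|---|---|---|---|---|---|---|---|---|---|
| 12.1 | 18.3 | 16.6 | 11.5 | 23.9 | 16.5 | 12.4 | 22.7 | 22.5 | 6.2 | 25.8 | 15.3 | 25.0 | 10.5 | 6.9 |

4 generations

Weekly DD (7 × max(0, T̄ − 9.2)): 20.3, 63.7, 51.8, 16.1, 102.9, 51.1, 22.4, 94.5, 93.1, 0.0, 116.2, 42.7, 110.6, 9.1, 0.0.
Season total = 794.5 DD.
Complete generations = ⌊794.5 / 174⌋ = 4.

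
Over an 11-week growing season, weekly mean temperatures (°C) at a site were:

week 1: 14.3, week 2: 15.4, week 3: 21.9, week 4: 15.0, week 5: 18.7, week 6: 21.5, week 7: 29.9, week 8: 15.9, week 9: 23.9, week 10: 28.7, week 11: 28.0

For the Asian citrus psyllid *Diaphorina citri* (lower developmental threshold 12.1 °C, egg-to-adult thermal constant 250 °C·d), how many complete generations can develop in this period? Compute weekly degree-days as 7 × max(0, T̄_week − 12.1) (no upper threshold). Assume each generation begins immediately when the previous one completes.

Weekly DD (7 × max(0, T̄ − 12.1)): 15.4, 23.1, 68.6, 20.3, 46.2, 65.8, 124.6, 26.6, 82.6, 116.2, 111.3.
Season total = 700.7 DD.
Complete generations = ⌊700.7 / 250⌋ = 2.

2 generations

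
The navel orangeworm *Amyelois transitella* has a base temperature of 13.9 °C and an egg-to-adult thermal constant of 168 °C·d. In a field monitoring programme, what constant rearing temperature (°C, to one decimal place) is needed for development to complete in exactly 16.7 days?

24.0 °C

Required daily accumulation = 168 / 16.7 = 10.060 DD/day.
T = T_base + 10.060 = 13.9 + 10.060 = 23.960 ≈ 24.0 °C.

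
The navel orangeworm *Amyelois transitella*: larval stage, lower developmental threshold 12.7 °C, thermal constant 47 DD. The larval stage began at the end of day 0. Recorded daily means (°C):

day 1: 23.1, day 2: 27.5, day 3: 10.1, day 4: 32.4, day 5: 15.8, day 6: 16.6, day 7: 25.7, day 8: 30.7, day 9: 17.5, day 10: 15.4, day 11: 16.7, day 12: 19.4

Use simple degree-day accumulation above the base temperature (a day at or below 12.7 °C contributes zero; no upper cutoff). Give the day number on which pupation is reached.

day 5

Daily DD above 12.7 °C: 10.4, 14.8, 0.0, 19.7, 3.1, 3.9, 13.0, 18.0, 4.8, 2.7, 4.0, 6.7.
Cumulative: 10.4, 25.2, 25.2, 44.9, 48.0, 51.9, 64.9, 82.9, 87.7, 90.4, 94.4, 101.1.
The total first reaches 47 DD on day 5.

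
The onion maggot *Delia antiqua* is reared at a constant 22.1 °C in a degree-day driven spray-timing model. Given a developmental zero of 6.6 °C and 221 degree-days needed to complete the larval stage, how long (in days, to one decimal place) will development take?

Daily accumulation = 22.1 − 6.6 = 15.5 DD/day.
Duration = 221 / 15.5 = 14.258 ≈ 14.3 days.

14.3 days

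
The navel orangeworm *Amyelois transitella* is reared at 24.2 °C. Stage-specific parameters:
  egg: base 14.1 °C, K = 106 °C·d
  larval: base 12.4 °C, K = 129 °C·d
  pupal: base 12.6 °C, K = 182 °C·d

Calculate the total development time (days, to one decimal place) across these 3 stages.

egg: 106 / (24.2 − 14.1) = 106 / 10.1 = 10.495 d.
larval: 129 / (24.2 − 12.4) = 129 / 11.8 = 10.932 d.
pupal: 182 / (24.2 − 12.6) = 182 / 11.6 = 15.690 d.
Sum = 37.117 ≈ 37.1 days.

37.1 days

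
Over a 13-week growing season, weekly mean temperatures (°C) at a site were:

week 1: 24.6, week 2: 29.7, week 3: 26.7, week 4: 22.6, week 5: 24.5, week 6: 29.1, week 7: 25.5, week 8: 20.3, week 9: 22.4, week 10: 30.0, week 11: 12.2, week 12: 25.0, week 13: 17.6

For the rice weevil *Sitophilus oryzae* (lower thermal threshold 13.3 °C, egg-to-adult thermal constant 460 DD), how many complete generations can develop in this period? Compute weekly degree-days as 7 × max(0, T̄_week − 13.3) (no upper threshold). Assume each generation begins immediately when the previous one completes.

Weekly DD (7 × max(0, T̄ − 13.3)): 79.1, 114.8, 93.8, 65.1, 78.4, 110.6, 85.4, 49.0, 63.7, 116.9, 0.0, 81.9, 30.1.
Season total = 968.8 DD.
Complete generations = ⌊968.8 / 460⌋ = 2.

2 generations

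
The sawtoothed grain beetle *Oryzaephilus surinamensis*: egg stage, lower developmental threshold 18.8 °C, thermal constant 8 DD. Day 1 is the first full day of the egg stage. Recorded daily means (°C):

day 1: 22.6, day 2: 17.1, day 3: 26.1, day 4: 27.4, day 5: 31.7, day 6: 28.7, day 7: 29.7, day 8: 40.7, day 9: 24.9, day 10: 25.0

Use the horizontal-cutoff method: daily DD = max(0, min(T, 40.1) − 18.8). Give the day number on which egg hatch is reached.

day 3

Daily DD above 18.8 °C (capped at 21.3): 3.8, 0.0, 7.3, 8.6, 12.9, 9.9, 10.9, 21.3, 6.1, 6.2.
Cumulative: 3.8, 3.8, 11.1, 19.7, 32.6, 42.5, 53.4, 74.7, 80.8, 87.0.
The total first reaches 8 DD on day 3.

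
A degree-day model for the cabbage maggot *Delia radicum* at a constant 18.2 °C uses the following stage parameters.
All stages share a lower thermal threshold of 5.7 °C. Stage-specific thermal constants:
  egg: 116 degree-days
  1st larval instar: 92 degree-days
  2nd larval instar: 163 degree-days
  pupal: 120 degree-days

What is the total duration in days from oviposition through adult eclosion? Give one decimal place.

39.3 days

Daily accumulation at 18.2 °C = 18.2 − 5.7 = 12.5 DD/day.
Total K = 116 + 92 + 163 + 120 = 491 DD.
Total duration = 491 / 12.5 = 39.280 ≈ 39.3 days.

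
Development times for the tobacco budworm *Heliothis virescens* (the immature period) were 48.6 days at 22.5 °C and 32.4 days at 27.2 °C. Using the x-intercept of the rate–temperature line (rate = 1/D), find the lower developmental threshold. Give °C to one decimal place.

Equal thermal constants: D₁(T₁ − T_b) = D₂(T₂ − T_b).
48.6·(22.5 − T_b) = 32.4·(27.2 − T_b)
T_b = (48.6·22.5 − 32.4·27.2) / (48.6 − 32.4) = 212.22 / 16.2 = 13.100 °C ≈ 13.1 °C.

13.1 °C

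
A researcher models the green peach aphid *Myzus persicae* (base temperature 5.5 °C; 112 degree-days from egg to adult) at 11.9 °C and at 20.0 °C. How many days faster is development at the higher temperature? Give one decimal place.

9.8 days

At 11.9 °C: 112 / (11.9 − 5.5) = 112 / 6.4 = 17.500 d.
At 20.0 °C: 112 / (20.0 − 5.5) = 112 / 14.5 = 7.724 d.
Difference = |17.500 − 7.724| = 9.776 ≈ 9.8 days.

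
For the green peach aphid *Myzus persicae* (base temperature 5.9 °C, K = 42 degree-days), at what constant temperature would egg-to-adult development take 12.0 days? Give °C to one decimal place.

Required daily accumulation = 42 / 12.0 = 3.500 DD/day.
T = T_base + 3.500 = 5.9 + 3.500 = 9.400 ≈ 9.4 °C.

9.4 °C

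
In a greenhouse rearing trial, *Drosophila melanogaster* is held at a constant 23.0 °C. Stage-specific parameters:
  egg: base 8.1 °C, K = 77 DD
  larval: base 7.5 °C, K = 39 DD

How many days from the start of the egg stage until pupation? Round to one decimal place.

egg: 77 / (23.0 − 8.1) = 77 / 14.9 = 5.168 d.
larval: 39 / (23.0 − 7.5) = 39 / 15.5 = 2.516 d.
Sum = 7.684 ≈ 7.7 days.

7.7 days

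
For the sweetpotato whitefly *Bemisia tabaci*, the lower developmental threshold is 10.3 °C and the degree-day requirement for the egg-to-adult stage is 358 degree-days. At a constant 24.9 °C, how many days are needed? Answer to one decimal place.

24.5 days

Daily accumulation = 24.9 − 10.3 = 14.6 DD/day.
Duration = 358 / 14.6 = 24.521 ≈ 24.5 days.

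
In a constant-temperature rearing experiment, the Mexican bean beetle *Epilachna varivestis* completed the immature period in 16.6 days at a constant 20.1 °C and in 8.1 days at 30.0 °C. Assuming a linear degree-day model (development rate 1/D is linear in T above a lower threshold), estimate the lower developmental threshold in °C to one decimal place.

Linear rate model ⇒ the product D·(T − T_b) is constant across temperatures.
16.6·(20.1 − T_b) = 8.1·(30.0 − T_b)
T_b = (16.6·20.1 − 8.1·30.0) / (16.6 − 8.1) = 90.66 / 8.5 = 10.666 °C ≈ 10.7 °C.

10.7 °C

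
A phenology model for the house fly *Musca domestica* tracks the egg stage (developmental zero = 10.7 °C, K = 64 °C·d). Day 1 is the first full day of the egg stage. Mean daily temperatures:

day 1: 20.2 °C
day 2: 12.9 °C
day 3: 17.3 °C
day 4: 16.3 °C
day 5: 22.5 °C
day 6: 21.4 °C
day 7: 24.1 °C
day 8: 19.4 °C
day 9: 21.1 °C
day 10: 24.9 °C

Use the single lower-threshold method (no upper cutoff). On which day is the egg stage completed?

Daily DD above 10.7 °C: 9.5, 2.2, 6.6, 5.6, 11.8, 10.7, 13.4, 8.7, 10.4, 14.2.
Cumulative: 9.5, 11.7, 18.3, 23.9, 35.7, 46.4, 59.8, 68.5, 78.9, 93.1.
The total first reaches 64 DD on day 8.

day 8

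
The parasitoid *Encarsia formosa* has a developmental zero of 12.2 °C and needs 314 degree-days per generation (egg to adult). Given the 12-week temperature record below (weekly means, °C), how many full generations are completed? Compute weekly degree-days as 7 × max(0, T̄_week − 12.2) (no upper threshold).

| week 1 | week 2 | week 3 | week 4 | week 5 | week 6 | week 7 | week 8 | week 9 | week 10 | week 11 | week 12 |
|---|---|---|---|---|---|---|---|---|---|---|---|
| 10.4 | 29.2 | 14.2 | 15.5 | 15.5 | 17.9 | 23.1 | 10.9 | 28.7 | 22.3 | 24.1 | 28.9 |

Weekly DD (7 × max(0, T̄ − 12.2)): 0.0, 119.0, 14.0, 23.1, 23.1, 39.9, 76.3, 0.0, 115.5, 70.7, 83.3, 116.9.
Season total = 681.8 DD.
Complete generations = ⌊681.8 / 314⌋ = 2.

2 generations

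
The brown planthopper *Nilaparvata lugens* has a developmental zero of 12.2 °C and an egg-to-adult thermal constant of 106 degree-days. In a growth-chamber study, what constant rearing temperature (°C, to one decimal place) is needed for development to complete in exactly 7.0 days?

27.3 °C

Required daily accumulation = 106 / 7.0 = 15.143 DD/day.
T = T_base + 15.143 = 12.2 + 15.143 = 27.343 ≈ 27.3 °C.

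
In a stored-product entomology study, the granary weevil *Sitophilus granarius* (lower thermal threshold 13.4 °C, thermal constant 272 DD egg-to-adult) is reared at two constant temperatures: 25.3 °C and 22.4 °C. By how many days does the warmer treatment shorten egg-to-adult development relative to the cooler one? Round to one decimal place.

7.4 days

At 25.3 °C: 272 / (25.3 − 13.4) = 272 / 11.9 = 22.857 d.
At 22.4 °C: 272 / (22.4 − 13.4) = 272 / 9.0 = 30.222 d.
Difference = |22.857 − 30.222| = 7.365 ≈ 7.4 days.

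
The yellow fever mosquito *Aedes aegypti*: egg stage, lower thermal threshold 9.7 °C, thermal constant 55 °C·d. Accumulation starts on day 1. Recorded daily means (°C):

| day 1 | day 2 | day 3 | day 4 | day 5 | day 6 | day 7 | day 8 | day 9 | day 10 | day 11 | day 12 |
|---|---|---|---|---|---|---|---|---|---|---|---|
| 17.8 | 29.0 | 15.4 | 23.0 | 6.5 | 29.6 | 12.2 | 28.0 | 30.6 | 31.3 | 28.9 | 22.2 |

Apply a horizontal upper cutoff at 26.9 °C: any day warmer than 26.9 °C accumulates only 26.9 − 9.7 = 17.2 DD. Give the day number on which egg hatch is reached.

Daily DD above 9.7 °C (capped at 17.2): 8.1, 17.2, 5.7, 13.3, 0.0, 17.2, 2.5, 17.2, 17.2, 17.2, 17.2, 12.5.
Cumulative: 8.1, 25.3, 31.0, 44.3, 44.3, 61.5, 64.0, 81.2, 98.4, 115.6, 132.8, 145.3.
The total first reaches 55 DD on day 6.

day 6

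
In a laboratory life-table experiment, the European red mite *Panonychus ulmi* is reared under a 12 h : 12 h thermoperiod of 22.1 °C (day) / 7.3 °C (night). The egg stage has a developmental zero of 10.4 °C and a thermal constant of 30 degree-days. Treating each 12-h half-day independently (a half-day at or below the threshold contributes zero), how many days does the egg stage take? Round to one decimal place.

5.1 days

Day half: max(0, 22.1 − 10.4) × 0.5 = 11.7 × 0.5 = 5.85 DD.
Night half: max(0, 7.3 − 10.4) × 0.5 = 0.0 × 0.5 = 0.00 DD.
Per 24 h: 5.85 DD/day.
Duration = 30 / 5.85 = 5.128 ≈ 5.1 days.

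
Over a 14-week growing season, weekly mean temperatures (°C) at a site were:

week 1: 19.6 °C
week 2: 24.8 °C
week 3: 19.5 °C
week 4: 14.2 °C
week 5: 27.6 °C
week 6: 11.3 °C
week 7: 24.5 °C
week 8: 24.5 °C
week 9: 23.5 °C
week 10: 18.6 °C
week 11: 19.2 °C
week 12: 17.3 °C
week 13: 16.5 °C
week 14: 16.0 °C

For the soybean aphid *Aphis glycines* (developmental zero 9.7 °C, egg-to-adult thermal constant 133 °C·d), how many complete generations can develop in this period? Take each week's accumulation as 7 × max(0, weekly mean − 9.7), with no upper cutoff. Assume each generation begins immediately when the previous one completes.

7 generations

Weekly DD (7 × max(0, T̄ − 9.7)): 69.3, 105.7, 68.6, 31.5, 125.3, 11.2, 103.6, 103.6, 96.6, 62.3, 66.5, 53.2, 47.6, 44.1.
Season total = 989.1 DD.
Complete generations = ⌊989.1 / 133⌋ = 7.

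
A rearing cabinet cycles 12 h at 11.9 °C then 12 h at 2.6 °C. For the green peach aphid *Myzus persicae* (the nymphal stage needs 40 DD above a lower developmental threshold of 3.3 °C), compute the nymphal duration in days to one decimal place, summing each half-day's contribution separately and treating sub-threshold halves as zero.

Day half: max(0, 11.9 − 3.3) × 0.5 = 8.6 × 0.5 = 4.30 DD.
Night half: max(0, 2.6 − 3.3) × 0.5 = 0.0 × 0.5 = 0.00 DD.
Per 24 h: 4.30 DD/day.
Duration = 40 / 4.30 = 9.302 ≈ 9.3 days.

9.3 days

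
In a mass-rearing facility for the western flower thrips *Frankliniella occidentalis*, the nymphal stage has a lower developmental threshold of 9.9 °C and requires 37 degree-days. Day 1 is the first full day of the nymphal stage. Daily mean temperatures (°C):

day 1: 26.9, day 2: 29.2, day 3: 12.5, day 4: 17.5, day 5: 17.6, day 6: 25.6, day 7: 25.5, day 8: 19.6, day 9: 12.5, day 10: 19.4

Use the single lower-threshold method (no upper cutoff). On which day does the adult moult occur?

Daily DD above 9.9 °C: 17.0, 19.3, 2.6, 7.6, 7.7, 15.7, 15.6, 9.7, 2.6, 9.5.
Cumulative: 17.0, 36.3, 38.9, 46.5, 54.2, 69.9, 85.5, 95.2, 97.8, 107.3.
The total first reaches 37 DD on day 3.

day 3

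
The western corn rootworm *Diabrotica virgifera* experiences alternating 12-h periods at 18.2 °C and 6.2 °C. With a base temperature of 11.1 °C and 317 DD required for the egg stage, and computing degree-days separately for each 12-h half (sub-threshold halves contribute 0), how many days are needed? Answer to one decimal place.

89.3 days

Day half: max(0, 18.2 − 11.1) × 0.5 = 7.1 × 0.5 = 3.55 DD.
Night half: max(0, 6.2 − 11.1) × 0.5 = 0.0 × 0.5 = 0.00 DD.
Per 24 h: 3.55 DD/day.
Duration = 317 / 3.55 = 89.296 ≈ 89.3 days.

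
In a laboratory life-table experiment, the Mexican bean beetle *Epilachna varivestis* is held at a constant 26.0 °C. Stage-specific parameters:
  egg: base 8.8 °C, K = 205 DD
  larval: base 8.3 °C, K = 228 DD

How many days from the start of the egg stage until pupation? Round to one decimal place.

24.8 days

egg: 205 / (26.0 − 8.8) = 205 / 17.2 = 11.919 d.
larval: 228 / (26.0 − 8.3) = 228 / 17.7 = 12.881 d.
Sum = 24.800 ≈ 24.8 days.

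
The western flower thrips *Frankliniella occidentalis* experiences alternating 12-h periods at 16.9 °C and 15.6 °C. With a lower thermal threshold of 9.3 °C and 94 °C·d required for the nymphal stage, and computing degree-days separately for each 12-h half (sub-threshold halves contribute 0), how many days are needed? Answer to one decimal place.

13.5 days

Day half: max(0, 16.9 − 9.3) × 0.5 = 7.6 × 0.5 = 3.80 DD.
Night half: max(0, 15.6 − 9.3) × 0.5 = 6.3 × 0.5 = 3.15 DD.
Per 24 h: 6.95 DD/day.
Duration = 94 / 6.95 = 13.525 ≈ 13.5 days.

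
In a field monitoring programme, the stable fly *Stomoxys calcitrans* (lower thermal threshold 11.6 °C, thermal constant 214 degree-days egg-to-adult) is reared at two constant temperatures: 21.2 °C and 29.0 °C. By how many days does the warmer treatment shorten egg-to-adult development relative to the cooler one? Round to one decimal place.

10.0 days

At 21.2 °C: 214 / (21.2 − 11.6) = 214 / 9.6 = 22.292 d.
At 29.0 °C: 214 / (29.0 − 11.6) = 214 / 17.4 = 12.299 d.
Difference = |22.292 − 12.299| = 9.993 ≈ 10.0 days.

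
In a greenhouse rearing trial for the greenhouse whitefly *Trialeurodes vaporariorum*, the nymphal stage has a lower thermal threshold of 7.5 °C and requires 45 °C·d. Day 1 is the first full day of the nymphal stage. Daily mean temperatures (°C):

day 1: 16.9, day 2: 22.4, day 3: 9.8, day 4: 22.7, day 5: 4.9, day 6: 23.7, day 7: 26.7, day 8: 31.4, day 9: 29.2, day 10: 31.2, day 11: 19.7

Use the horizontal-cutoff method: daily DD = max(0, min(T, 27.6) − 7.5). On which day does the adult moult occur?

day 6

Daily DD above 7.5 °C (capped at 20.1): 9.4, 14.9, 2.3, 15.2, 0.0, 16.2, 19.2, 20.1, 20.1, 20.1, 12.2.
Cumulative: 9.4, 24.3, 26.6, 41.8, 41.8, 58.0, 77.2, 97.3, 117.4, 137.5, 149.7.
The total first reaches 45 DD on day 6.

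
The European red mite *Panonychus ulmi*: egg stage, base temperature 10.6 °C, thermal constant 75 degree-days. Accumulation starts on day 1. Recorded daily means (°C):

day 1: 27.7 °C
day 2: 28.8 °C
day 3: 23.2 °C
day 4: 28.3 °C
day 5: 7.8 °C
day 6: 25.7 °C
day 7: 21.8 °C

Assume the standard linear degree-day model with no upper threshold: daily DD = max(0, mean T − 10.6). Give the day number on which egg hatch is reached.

Daily DD above 10.6 °C: 17.1, 18.2, 12.6, 17.7, 0.0, 15.1, 11.2.
Cumulative: 17.1, 35.3, 47.9, 65.6, 65.6, 80.7, 91.9.
The total first reaches 75 DD on day 6.

day 6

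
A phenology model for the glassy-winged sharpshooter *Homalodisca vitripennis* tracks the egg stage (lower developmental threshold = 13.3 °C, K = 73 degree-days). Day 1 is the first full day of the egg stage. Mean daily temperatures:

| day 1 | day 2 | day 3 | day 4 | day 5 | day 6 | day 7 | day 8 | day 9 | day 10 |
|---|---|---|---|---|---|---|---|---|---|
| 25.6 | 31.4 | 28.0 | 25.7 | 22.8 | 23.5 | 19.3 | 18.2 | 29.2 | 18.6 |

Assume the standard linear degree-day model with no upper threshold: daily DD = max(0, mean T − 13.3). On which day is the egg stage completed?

day 6

Daily DD above 13.3 °C: 12.3, 18.1, 14.7, 12.4, 9.5, 10.2, 6.0, 4.9, 15.9, 5.3.
Cumulative: 12.3, 30.4, 45.1, 57.5, 67.0, 77.2, 83.2, 88.1, 104.0, 109.3.
The total first reaches 73 DD on day 6.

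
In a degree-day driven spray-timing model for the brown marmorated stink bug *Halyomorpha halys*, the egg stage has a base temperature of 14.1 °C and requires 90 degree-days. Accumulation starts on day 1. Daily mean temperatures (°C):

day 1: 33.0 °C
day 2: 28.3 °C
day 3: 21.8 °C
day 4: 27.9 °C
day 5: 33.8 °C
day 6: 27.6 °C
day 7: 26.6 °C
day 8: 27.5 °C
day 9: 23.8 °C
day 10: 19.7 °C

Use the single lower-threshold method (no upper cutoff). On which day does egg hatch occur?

Daily DD above 14.1 °C: 18.9, 14.2, 7.7, 13.8, 19.7, 13.5, 12.5, 13.4, 9.7, 5.6.
Cumulative: 18.9, 33.1, 40.8, 54.6, 74.3, 87.8, 100.3, 113.7, 123.4, 129.0.
The total first reaches 90 DD on day 7.

day 7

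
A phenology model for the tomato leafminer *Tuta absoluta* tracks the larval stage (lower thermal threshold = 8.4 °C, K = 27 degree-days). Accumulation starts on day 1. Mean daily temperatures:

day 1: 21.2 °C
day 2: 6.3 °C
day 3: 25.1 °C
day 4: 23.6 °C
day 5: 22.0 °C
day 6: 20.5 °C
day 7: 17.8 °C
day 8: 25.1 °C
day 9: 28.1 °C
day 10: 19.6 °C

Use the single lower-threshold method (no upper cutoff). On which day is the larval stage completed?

Daily DD above 8.4 °C: 12.8, 0.0, 16.7, 15.2, 13.6, 12.1, 9.4, 16.7, 19.7, 11.2.
Cumulative: 12.8, 12.8, 29.5, 44.7, 58.3, 70.4, 79.8, 96.5, 116.2, 127.4.
The total first reaches 27 DD on day 3.

day 3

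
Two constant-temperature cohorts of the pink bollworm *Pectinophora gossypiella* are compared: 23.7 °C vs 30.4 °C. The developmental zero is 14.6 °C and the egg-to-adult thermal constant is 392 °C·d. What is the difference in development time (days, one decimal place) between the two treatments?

At 23.7 °C: 392 / (23.7 − 14.6) = 392 / 9.1 = 43.077 d.
At 30.4 °C: 392 / (30.4 − 14.6) = 392 / 15.8 = 24.810 d.
Difference = |43.077 − 24.810| = 18.267 ≈ 18.3 days.

18.3 days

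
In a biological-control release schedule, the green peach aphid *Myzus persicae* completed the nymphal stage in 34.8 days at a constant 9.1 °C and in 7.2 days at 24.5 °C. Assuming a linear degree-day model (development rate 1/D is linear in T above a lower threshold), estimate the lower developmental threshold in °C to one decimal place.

5.1 °C

Equal thermal constants: D₁(T₁ − T_b) = D₂(T₂ − T_b).
34.8·(9.1 − T_b) = 7.2·(24.5 − T_b)
T_b = (34.8·9.1 − 7.2·24.5) / (34.8 − 7.2) = 140.28 / 27.6 = 5.083 °C ≈ 5.1 °C.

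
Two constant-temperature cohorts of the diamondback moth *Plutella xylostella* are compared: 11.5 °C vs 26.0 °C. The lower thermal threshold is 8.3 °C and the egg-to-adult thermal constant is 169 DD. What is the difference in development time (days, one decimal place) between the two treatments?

43.3 days

At 11.5 °C: 169 / (11.5 − 8.3) = 169 / 3.2 = 52.813 d.
At 26.0 °C: 169 / (26.0 − 8.3) = 169 / 17.7 = 9.548 d.
Difference = |52.813 − 9.548| = 43.264 ≈ 43.3 days.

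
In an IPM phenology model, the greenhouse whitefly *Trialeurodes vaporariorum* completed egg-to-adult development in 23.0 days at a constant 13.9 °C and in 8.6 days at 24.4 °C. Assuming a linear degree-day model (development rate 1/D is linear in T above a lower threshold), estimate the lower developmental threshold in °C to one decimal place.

Linear rate model ⇒ the product D·(T − T_b) is constant across temperatures.
23.0·(13.9 − T_b) = 8.6·(24.4 − T_b)
T_b = (23.0·13.9 − 8.6·24.4) / (23.0 − 8.6) = 109.86 / 14.4 = 7.629 °C ≈ 7.6 °C.

7.6 °C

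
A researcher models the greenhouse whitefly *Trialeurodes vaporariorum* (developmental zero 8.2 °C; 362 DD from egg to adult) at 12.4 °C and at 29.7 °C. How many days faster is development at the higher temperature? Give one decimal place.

At 12.4 °C: 362 / (12.4 − 8.2) = 362 / 4.2 = 86.190 d.
At 29.7 °C: 362 / (29.7 − 8.2) = 362 / 21.5 = 16.837 d.
Difference = |86.190 − 16.837| = 69.353 ≈ 69.4 days.

69.4 days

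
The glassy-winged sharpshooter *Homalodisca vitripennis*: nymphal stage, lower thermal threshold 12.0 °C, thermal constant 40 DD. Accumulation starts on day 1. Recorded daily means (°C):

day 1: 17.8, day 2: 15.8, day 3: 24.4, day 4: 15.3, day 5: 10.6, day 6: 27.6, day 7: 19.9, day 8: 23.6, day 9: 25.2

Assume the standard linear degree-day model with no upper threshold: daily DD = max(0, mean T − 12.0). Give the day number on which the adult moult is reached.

Daily DD above 12.0 °C: 5.8, 3.8, 12.4, 3.3, 0.0, 15.6, 7.9, 11.6, 13.2.
Cumulative: 5.8, 9.6, 22.0, 25.3, 25.3, 40.9, 48.8, 60.4, 73.6.
The total first reaches 40 DD on day 6.

day 6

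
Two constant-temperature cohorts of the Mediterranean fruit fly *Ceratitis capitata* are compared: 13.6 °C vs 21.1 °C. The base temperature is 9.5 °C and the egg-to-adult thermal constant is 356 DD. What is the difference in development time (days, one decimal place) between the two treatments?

At 13.6 °C: 356 / (13.6 − 9.5) = 356 / 4.1 = 86.829 d.
At 21.1 °C: 356 / (21.1 − 9.5) = 356 / 11.6 = 30.690 d.
Difference = |86.829 − 30.690| = 56.140 ≈ 56.1 days.

56.1 days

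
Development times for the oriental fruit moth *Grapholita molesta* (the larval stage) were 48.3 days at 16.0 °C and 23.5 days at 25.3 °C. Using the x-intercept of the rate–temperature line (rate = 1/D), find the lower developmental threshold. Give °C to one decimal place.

Equal thermal constants: D₁(T₁ − T_b) = D₂(T₂ − T_b).
48.3·(16.0 − T_b) = 23.5·(25.3 − T_b)
T_b = (48.3·16.0 − 23.5·25.3) / (48.3 − 23.5) = 178.25 / 24.8 = 7.187 °C ≈ 7.2 °C.

7.2 °C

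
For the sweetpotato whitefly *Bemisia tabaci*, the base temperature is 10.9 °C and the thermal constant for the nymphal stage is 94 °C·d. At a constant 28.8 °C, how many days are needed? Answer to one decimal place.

Daily accumulation = 28.8 − 10.9 = 17.9 DD/day.
Duration = 94 / 17.9 = 5.251 ≈ 5.3 days.

5.3 days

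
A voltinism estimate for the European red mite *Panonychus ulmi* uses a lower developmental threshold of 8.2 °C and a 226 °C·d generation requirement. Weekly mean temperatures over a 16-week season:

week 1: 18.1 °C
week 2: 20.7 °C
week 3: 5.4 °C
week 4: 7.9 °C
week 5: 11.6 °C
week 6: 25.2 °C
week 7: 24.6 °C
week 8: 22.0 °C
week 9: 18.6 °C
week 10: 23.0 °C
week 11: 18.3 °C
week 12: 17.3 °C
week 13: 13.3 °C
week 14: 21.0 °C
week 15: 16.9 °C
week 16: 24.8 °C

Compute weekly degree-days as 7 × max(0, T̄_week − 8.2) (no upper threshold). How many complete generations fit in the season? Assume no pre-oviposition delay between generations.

4 generations

Weekly DD (7 × max(0, T̄ − 8.2)): 69.3, 87.5, 0.0, 0.0, 23.8, 119.0, 114.8, 96.6, 72.8, 103.6, 70.7, 63.7, 35.7, 89.6, 60.9, 116.2.
Season total = 1124.2 DD.
Complete generations = ⌊1124.2 / 226⌋ = 4.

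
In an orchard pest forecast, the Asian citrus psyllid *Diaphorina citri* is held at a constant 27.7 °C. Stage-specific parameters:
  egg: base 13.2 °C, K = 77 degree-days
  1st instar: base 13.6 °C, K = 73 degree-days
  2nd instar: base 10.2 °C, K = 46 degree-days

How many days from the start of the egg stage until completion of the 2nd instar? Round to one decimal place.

13.1 days

egg: 77 / (27.7 − 13.2) = 77 / 14.5 = 5.310 d.
1st instar: 73 / (27.7 − 13.6) = 73 / 14.1 = 5.177 d.
2nd instar: 46 / (27.7 − 10.2) = 46 / 17.5 = 2.629 d.
Sum = 13.116 ≈ 13.1 days.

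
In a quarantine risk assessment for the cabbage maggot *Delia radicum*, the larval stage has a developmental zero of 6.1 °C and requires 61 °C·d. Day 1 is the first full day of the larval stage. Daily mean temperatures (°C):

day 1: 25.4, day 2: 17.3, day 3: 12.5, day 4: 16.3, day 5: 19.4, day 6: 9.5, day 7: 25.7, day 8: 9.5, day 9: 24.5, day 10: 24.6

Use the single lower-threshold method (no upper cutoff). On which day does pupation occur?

day 6

Daily DD above 6.1 °C: 19.3, 11.2, 6.4, 10.2, 13.3, 3.4, 19.6, 3.4, 18.4, 18.5.
Cumulative: 19.3, 30.5, 36.9, 47.1, 60.4, 63.8, 83.4, 86.8, 105.2, 123.7.
The total first reaches 61 DD on day 6.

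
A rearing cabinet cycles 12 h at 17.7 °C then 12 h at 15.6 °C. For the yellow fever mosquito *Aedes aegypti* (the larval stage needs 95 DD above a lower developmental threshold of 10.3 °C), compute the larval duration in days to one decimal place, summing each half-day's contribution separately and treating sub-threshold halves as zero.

Day half: max(0, 17.7 − 10.3) × 0.5 = 7.4 × 0.5 = 3.70 DD.
Night half: max(0, 15.6 − 10.3) × 0.5 = 5.3 × 0.5 = 2.65 DD.
Per 24 h: 6.35 DD/day.
Duration = 95 / 6.35 = 14.961 ≈ 15.0 days.

15.0 days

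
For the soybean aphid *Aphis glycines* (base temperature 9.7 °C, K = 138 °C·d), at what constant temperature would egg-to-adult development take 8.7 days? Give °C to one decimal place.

Required daily accumulation = 138 / 8.7 = 15.862 DD/day.
T = T_base + 15.862 = 9.7 + 15.862 = 25.562 ≈ 25.6 °C.

25.6 °C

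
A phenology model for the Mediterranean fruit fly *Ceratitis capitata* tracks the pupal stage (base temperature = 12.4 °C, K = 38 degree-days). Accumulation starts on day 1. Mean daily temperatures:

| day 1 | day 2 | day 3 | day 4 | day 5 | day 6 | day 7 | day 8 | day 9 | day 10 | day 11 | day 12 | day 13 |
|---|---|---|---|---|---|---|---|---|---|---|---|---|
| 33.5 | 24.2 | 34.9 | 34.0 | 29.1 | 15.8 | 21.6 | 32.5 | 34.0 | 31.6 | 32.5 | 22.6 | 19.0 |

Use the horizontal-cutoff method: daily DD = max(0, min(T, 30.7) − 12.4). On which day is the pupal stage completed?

day 3

Daily DD above 12.4 °C (capped at 18.3): 18.3, 11.8, 18.3, 18.3, 16.7, 3.4, 9.2, 18.3, 18.3, 18.3, 18.3, 10.2, 6.6.
Cumulative: 18.3, 30.1, 48.4, 66.7, 83.4, 86.8, 96.0, 114.3, 132.6, 150.9, 169.2, 179.4, 186.0.
The total first reaches 38 DD on day 3.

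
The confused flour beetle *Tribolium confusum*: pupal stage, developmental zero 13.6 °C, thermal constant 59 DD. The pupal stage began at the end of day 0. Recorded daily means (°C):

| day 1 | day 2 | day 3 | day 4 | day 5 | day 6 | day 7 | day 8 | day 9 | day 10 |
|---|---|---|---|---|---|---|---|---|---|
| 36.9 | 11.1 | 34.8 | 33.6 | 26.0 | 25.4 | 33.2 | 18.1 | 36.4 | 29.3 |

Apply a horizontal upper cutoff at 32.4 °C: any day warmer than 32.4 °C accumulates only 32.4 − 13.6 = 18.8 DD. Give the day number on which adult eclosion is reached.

day 5

Daily DD above 13.6 °C (capped at 18.8): 18.8, 0.0, 18.8, 18.8, 12.4, 11.8, 18.8, 4.5, 18.8, 15.7.
Cumulative: 18.8, 18.8, 37.6, 56.4, 68.8, 80.6, 99.4, 103.9, 122.7, 138.4.
The total first reaches 59 DD on day 5.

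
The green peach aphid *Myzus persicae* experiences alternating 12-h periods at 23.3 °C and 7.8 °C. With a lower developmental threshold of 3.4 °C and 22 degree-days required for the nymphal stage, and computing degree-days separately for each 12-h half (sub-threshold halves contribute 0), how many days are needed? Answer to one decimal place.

Day half: max(0, 23.3 − 3.4) × 0.5 = 19.9 × 0.5 = 9.95 DD.
Night half: max(0, 7.8 − 3.4) × 0.5 = 4.4 × 0.5 = 2.20 DD.
Per 24 h: 12.15 DD/day.
Duration = 22 / 12.15 = 1.811 ≈ 1.8 days.

1.8 days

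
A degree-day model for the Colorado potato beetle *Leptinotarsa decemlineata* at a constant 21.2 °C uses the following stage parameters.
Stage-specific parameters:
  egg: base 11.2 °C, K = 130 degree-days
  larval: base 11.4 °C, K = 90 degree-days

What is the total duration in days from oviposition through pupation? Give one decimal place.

egg: 130 / (21.2 − 11.2) = 130 / 10.0 = 13.000 d.
larval: 90 / (21.2 − 11.4) = 90 / 9.8 = 9.184 d.
Sum = 22.184 ≈ 22.2 days.

22.2 days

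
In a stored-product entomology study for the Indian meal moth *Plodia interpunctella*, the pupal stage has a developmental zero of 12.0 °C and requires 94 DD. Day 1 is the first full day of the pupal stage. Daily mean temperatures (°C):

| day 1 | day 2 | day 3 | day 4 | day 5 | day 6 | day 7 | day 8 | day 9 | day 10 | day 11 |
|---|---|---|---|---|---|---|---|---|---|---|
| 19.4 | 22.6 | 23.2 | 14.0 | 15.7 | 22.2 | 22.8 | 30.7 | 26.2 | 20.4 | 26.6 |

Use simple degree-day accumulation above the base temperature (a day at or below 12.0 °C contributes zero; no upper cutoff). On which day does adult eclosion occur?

day 10

Daily DD above 12.0 °C: 7.4, 10.6, 11.2, 2.0, 3.7, 10.2, 10.8, 18.7, 14.2, 8.4, 14.6.
Cumulative: 7.4, 18.0, 29.2, 31.2, 34.9, 45.1, 55.9, 74.6, 88.8, 97.2, 111.8.
The total first reaches 94 DD on day 10.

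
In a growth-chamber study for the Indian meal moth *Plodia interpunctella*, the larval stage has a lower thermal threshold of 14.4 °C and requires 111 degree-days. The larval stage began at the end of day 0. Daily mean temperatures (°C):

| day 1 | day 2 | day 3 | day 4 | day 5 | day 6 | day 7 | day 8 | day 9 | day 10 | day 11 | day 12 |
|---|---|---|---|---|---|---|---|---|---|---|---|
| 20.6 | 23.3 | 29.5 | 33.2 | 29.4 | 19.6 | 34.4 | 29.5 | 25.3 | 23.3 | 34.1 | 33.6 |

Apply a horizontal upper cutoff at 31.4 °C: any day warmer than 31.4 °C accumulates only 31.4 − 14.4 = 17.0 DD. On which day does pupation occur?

Daily DD above 14.4 °C (capped at 17.0): 6.2, 8.9, 15.1, 17.0, 15.0, 5.2, 17.0, 15.1, 10.9, 8.9, 17.0, 17.0.
Cumulative: 6.2, 15.1, 30.2, 47.2, 62.2, 67.4, 84.4, 99.5, 110.4, 119.3, 136.3, 153.3.
The total first reaches 111 DD on day 10.

day 10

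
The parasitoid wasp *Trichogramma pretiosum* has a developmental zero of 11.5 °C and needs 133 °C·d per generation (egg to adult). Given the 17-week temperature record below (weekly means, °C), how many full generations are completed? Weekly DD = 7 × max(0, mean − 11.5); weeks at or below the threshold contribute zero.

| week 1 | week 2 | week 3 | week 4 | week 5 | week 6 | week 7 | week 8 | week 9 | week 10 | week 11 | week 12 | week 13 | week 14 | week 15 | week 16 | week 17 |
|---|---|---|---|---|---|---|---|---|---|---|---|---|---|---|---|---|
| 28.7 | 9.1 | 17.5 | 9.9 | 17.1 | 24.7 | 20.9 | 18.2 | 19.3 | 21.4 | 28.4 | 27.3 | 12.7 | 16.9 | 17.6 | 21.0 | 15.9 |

Weekly DD (7 × max(0, T̄ − 11.5)): 120.4, 0.0, 42.0, 0.0, 39.2, 92.4, 65.8, 46.9, 54.6, 69.3, 118.3, 110.6, 8.4, 37.8, 42.7, 66.5, 30.8.
Season total = 945.7 DD.
Complete generations = ⌊945.7 / 133⌋ = 7.

7 generations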